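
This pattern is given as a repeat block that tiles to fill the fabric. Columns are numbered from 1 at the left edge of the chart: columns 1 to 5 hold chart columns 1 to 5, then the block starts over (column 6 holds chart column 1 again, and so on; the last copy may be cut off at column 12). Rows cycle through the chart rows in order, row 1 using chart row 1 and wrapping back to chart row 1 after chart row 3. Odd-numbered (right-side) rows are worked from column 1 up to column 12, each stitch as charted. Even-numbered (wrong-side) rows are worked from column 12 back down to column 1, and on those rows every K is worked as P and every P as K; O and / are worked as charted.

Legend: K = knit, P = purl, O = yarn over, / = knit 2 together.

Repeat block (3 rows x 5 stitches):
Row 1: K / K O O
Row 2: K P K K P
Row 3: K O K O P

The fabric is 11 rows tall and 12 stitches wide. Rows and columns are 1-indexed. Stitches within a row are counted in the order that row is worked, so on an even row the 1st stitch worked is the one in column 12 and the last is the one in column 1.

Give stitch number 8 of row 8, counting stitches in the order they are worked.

Result:
K

Derivation:
Row 8 uses chart row ((8-1) mod 3)+1 = 2. Row 8 is even, so WS.
Chart row 2 tiled across columns 1-12: K P K K P K P K K P K P
Wrong side: read the tiled row from column 12 down to 1 and exchange K with P (leave O, /).
Row 8 as worked: K P K P P K P K P P K P
Stitch 8 in working order -> K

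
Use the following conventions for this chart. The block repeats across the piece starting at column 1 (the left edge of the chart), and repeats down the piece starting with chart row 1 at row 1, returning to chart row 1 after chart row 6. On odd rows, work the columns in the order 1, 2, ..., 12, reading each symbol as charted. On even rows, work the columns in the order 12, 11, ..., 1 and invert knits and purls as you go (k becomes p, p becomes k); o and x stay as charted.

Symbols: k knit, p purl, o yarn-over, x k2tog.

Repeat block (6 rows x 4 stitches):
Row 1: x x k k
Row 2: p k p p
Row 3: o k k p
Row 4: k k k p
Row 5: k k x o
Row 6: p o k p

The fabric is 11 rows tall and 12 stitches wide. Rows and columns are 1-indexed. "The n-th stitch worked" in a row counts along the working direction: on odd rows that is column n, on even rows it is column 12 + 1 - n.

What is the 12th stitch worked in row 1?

== STITCH ==
k

Derivation:
Row 1 uses chart row ((1-1) mod 6)+1 = 1. Row 1 is odd, so RS.
Chart row 1 tiled across columns 1-12: x x k k x x k k x x k k
Right side: take the tiled row as-is (worked left to right from column 1).
The 12th stitch worked is k.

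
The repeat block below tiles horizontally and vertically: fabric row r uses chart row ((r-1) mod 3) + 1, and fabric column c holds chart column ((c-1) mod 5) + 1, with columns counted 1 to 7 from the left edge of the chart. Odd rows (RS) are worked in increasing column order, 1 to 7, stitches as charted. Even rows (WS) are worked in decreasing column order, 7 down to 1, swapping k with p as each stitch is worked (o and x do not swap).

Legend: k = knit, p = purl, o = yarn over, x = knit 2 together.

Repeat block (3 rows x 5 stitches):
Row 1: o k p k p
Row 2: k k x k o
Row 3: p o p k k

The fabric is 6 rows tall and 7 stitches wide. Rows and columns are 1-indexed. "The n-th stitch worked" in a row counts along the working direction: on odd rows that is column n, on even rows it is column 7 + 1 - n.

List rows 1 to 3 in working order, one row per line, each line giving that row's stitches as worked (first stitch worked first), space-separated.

Row 1: chart row 1, RS - tile across columns 1-7 and work as-is.
Row 2: chart row 2, WS - tiled (columns 1-7): k k x k o k k; work from column 7 back to 1 with k<->p swapped.
Row 3: chart row 3, RS - tile across columns 1-7 and work as-is.

Rows as worked:
o k p k p o k
p p o p x p p
p o p k k p o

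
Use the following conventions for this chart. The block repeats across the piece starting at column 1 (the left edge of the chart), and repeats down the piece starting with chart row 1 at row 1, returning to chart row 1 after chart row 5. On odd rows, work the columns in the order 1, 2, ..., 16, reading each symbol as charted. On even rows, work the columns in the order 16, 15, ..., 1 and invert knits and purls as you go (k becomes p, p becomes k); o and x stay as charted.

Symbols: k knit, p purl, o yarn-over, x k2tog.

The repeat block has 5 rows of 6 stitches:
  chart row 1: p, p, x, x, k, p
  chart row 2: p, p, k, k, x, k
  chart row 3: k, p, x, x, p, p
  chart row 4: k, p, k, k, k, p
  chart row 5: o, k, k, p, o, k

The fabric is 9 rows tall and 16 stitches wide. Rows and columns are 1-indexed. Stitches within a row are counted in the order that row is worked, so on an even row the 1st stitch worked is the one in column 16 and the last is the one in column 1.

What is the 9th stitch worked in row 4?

For row 4: chart row = ((4-1) mod 5) + 1 = 4; this is a WS (even) row.
Chart row 4 tiled across columns 1-16: k p k k k p k p k k k p k p k k
WS row: flip the tiled sequence (start at column 16) and apply k<->p; o and x stay.
Row 4 as worked: p p k p k p p p k p k p p p k p
The 9th stitch worked is k.

== STITCH ==
k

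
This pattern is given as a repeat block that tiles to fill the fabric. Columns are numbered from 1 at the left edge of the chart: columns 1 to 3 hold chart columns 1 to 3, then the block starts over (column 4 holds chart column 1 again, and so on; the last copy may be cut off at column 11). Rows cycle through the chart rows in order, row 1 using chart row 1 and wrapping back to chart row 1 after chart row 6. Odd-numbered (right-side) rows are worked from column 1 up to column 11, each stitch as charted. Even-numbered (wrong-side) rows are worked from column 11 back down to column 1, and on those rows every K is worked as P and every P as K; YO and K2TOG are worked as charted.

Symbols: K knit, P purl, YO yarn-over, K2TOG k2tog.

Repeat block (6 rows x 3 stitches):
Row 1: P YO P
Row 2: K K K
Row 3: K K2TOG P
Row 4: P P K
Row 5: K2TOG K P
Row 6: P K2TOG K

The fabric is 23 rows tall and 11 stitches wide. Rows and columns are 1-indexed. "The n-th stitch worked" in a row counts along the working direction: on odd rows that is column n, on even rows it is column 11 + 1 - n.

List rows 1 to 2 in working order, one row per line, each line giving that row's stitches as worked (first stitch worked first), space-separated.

Row 1: chart row 1, RS - tile across columns 1-11 and work as-is.
Row 2: chart row 2, WS - tiled (columns 1-11): K K K K K K K K K K K; work from column 11 back to 1 with K<->P swapped.

Result:
P YO P P YO P P YO P P YO
P P P P P P P P P P P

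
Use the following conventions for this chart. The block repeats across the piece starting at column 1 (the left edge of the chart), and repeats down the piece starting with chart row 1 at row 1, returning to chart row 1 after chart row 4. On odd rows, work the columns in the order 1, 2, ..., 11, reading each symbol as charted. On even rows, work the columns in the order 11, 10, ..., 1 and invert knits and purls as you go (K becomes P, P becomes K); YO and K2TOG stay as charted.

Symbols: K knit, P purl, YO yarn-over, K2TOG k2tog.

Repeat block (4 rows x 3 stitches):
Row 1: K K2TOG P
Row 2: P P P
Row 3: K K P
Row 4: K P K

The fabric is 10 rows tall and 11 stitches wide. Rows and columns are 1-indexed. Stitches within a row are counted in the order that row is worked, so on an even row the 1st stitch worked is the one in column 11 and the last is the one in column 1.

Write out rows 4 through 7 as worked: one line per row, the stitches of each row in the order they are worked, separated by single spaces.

Row 4: chart row 4, WS - tiled (columns 1-11): K P K K P K K P K K P; work from column 11 back to 1 with K<->P swapped.
Row 5: chart row 1, RS - tile across columns 1-11 and work as-is.
Row 6: chart row 2, WS - tiled (columns 1-11): P P P P P P P P P P P; work from column 11 back to 1 with K<->P swapped.
Row 7: chart row 3, RS - tile across columns 1-11 and work as-is.

Result:
K P P K P P K P P K P
K K2TOG P K K2TOG P K K2TOG P K K2TOG
K K K K K K K K K K K
K K P K K P K K P K K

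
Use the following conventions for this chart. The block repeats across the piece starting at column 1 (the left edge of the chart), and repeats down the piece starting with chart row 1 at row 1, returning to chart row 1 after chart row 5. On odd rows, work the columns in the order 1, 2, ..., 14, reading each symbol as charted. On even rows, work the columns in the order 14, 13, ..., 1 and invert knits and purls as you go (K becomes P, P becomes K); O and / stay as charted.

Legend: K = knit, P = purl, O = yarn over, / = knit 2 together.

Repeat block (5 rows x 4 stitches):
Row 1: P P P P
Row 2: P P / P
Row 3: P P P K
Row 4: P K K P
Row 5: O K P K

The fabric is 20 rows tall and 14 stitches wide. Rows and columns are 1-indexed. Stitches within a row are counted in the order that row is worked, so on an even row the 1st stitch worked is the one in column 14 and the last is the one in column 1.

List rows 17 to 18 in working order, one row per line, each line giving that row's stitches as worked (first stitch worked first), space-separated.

Rows as worked:
P P / P P P / P P P / P P P
K K P K K K P K K K P K K K

Derivation:
Row 17: chart row 2, RS - tile across columns 1-14 and work as-is.
Row 18: chart row 3, WS - tiled (columns 1-14): P P P K P P P K P P P K P P; work from column 14 back to 1 with K<->P swapped.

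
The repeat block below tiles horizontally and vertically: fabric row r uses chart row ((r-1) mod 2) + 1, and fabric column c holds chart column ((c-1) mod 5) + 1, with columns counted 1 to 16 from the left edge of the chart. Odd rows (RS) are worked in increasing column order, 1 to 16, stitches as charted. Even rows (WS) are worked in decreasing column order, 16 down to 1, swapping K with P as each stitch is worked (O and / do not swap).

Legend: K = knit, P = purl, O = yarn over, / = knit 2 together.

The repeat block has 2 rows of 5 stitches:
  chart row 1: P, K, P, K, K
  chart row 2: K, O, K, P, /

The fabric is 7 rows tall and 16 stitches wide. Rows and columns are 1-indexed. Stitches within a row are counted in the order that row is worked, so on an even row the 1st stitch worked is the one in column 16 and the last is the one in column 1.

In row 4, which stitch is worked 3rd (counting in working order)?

Row 4 uses chart row ((4-1) mod 2)+1 = 2. Row 4 is even, so WS.
Chart row 2 tiled across columns 1-16: K O K P / K O K P / K O K P / K
WS row: flip the tiled sequence (start at column 16) and apply K<->P; O and / stay.
Row 4 as worked: P / K P O P / K P O P / K P O P
Counting 3 along the worked row gives K.

Stitch:
K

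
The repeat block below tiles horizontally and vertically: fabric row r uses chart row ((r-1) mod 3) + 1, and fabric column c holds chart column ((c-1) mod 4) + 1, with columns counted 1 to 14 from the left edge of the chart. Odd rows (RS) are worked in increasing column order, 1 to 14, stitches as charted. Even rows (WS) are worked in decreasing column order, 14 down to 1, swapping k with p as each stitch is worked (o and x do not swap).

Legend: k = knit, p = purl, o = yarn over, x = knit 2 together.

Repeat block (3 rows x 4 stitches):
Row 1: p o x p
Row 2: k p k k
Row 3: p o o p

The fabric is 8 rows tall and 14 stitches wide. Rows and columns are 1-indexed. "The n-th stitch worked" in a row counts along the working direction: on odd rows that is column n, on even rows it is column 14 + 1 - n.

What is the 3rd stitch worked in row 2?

Row 2 uses chart row ((2-1) mod 3)+1 = 2. Row 2 is even, so WS.
Chart row 2 tiled across columns 1-14: k p k k k p k k k p k k k p
WS: work from column 14 back to column 1 (reverse the tiled row), swapping k<->p (o and x unchanged).
Row 2 as worked: k p p p k p p p k p p p k p
Stitch 3 in working order -> p

Result:
p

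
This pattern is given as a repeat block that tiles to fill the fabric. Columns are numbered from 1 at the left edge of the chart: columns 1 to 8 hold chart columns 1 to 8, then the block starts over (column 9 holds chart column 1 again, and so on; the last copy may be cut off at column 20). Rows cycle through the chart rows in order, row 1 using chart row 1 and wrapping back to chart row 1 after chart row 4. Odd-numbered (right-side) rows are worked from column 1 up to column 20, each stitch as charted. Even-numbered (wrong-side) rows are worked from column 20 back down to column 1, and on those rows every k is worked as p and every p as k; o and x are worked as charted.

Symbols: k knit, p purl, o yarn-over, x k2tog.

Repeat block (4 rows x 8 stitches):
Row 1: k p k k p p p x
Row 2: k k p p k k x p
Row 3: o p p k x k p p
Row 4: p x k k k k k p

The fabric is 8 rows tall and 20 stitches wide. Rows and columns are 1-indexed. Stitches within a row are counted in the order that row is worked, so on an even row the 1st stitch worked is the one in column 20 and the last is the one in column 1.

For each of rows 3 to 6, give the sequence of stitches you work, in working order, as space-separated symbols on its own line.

Row 3: chart row 3, RS - tile across columns 1-20 and work as-is.
Row 4: chart row 4, WS - tiled (columns 1-20): p x k k k k k p p x k k k k k p p x k k; work from column 20 back to 1 with k<->p swapped.
Row 5: chart row 1, RS - tile across columns 1-20 and work as-is.
Row 6: chart row 2, WS - tiled (columns 1-20): k k p p k k x p k k p p k k x p k k p p; work from column 20 back to 1 with k<->p swapped.

Result:
o p p k x k p p o p p k x k p p o p p k
p p x k k p p p p p x k k p p p p p x k
k p k k p p p x k p k k p p p x k p k k
k k p p k x p p k k p p k x p p k k p p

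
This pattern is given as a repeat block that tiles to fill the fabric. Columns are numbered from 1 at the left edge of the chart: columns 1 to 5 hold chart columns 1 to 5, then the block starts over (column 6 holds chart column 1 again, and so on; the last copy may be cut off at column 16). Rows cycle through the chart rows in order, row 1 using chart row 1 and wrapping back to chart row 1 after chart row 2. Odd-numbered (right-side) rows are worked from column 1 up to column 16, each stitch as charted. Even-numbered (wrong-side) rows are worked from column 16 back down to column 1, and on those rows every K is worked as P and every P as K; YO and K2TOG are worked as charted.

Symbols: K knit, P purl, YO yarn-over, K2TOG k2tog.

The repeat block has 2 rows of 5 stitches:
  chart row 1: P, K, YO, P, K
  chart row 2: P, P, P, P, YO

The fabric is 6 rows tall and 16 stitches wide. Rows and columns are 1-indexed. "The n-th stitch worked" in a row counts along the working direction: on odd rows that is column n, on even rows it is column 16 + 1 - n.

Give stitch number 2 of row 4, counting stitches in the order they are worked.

Stitch:
YO

Derivation:
Row 4: (4-1) mod 2 = 1, so use chart row 2. Even row -> WS.
Chart row 2 tiled across columns 1-16: P P P P YO P P P P YO P P P P YO P
WS row: flip the tiled sequence (start at column 16) and apply K<->P; YO and K2TOG stay.
Row 4 as worked: K YO K K K K YO K K K K YO K K K K
Counting 2 along the worked row gives YO.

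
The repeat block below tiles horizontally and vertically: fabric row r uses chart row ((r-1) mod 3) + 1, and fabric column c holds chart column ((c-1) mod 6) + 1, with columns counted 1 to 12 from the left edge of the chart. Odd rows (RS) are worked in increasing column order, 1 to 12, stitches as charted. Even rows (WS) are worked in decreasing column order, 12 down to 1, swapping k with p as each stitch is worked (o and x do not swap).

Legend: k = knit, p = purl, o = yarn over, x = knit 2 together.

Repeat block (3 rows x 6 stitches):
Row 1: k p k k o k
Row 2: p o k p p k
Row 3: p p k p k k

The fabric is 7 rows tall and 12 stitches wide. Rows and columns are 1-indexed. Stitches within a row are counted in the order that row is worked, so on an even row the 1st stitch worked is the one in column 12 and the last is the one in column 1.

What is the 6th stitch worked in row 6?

Row 6 uses chart row ((6-1) mod 3)+1 = 3. Row 6 is even, so WS.
Chart row 3 tiled across columns 1-12: p p k p k k p p k p k k
WS row: flip the tiled sequence (start at column 12) and apply k<->p; o and x stay.
Row 6 as worked: p p k p k k p p k p k k
Counting 6 along the worked row gives k.

Stitch:
k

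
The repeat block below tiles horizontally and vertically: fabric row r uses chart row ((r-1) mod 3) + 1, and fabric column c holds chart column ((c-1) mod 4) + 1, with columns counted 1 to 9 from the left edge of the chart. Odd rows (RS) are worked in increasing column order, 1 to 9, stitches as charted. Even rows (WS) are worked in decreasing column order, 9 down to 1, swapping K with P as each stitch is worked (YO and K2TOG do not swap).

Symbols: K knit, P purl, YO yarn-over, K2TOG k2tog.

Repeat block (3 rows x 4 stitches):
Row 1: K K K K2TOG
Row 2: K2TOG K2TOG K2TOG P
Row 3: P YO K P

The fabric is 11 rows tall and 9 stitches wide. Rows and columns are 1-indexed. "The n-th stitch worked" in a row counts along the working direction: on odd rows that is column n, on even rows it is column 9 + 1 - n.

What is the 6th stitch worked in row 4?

Row 4: (4-1) mod 3 = 0, so use chart row 1. Even row -> WS.
Chart row 1 tiled across columns 1-9: K K K K2TOG K K K K2TOG K
WS row: flip the tiled sequence (start at column 9) and apply K<->P; YO and K2TOG stay.
Row 4 as worked: P K2TOG P P P K2TOG P P P
Stitch 6 in working order -> K2TOG

Stitch:
K2TOG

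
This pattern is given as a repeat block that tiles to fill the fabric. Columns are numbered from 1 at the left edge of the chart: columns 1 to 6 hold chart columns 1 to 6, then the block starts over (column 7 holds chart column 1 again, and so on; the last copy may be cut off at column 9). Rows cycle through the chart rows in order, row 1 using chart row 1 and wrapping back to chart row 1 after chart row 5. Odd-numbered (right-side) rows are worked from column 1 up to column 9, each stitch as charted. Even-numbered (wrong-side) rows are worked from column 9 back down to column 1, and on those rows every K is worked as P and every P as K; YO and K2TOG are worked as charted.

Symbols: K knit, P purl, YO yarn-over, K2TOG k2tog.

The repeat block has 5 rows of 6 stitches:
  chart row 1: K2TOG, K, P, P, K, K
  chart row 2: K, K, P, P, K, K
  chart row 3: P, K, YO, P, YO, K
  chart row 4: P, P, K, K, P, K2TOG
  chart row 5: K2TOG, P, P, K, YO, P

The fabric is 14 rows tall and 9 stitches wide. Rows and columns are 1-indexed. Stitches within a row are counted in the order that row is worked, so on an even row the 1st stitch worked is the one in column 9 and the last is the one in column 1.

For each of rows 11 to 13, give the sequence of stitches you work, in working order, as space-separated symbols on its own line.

Row 11: chart row 1, RS - tile across columns 1-9 and work as-is.
Row 12: chart row 2, WS - tiled (columns 1-9): K K P P K K K K P; work from column 9 back to 1 with K<->P swapped.
Row 13: chart row 3, RS - tile across columns 1-9 and work as-is.

Rows as worked:
K2TOG K P P K K K2TOG K P
K P P P P K K P P
P K YO P YO K P K YO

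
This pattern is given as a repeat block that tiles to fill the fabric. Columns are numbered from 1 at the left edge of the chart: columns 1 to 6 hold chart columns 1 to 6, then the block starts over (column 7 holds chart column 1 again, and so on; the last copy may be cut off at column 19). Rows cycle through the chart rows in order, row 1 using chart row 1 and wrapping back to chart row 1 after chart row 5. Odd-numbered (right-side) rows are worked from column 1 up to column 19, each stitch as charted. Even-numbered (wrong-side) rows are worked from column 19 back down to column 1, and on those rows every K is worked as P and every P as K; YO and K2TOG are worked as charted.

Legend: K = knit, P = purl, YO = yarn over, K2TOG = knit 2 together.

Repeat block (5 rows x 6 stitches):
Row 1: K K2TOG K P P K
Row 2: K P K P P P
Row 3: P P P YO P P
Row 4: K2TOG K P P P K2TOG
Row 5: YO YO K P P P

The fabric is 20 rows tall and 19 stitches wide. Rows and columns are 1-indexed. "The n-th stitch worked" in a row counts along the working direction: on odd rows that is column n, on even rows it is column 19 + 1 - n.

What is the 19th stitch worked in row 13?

== STITCH ==
P

Derivation:
Row 13 uses chart row ((13-1) mod 5)+1 = 3. Row 13 is odd, so RS.
Chart row 3 tiled across columns 1-19: P P P YO P P P P P YO P P P P P YO P P P
Right side: take the tiled row as-is (worked left to right from column 1).
The 19th stitch worked is P.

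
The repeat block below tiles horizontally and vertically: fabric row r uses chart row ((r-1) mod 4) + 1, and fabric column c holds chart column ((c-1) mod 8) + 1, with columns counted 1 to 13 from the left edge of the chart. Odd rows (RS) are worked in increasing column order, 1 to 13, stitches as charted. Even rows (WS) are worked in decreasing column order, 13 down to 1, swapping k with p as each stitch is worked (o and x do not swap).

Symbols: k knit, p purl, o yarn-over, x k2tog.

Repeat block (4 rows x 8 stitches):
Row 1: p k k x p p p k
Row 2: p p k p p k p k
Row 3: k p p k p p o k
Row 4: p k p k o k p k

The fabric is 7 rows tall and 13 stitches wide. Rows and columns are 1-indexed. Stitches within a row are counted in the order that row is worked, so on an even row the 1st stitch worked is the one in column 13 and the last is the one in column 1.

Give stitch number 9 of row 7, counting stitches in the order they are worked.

Stitch:
k

Derivation:
For row 7: chart row = ((7-1) mod 4) + 1 = 3; this is a RS (odd) row.
Chart row 3 tiled across columns 1-13: k p p k p p o k k p p k p
Right side: take the tiled row as-is (worked left to right from column 1).
Counting 9 along the worked row gives k.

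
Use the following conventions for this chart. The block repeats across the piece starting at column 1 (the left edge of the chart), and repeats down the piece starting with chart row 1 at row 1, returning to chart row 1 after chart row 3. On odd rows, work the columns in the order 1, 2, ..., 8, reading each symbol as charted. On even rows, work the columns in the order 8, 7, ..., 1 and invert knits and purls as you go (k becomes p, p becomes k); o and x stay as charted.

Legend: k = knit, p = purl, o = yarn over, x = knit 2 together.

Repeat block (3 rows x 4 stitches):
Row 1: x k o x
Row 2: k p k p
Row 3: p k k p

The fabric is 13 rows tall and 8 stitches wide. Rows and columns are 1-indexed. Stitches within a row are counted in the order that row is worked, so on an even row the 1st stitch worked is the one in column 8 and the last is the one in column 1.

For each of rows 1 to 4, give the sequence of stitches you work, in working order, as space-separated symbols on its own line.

Result:
x k o x x k o x
k p k p k p k p
p k k p p k k p
x o p x x o p x

Derivation:
Row 1: chart row 1, RS - tile across columns 1-8 and work as-is.
Row 2: chart row 2, WS - tiled (columns 1-8): k p k p k p k p; work from column 8 back to 1 with k<->p swapped.
Row 3: chart row 3, RS - tile across columns 1-8 and work as-is.
Row 4: chart row 1, WS - tiled (columns 1-8): x k o x x k o x; work from column 8 back to 1 with k<->p swapped.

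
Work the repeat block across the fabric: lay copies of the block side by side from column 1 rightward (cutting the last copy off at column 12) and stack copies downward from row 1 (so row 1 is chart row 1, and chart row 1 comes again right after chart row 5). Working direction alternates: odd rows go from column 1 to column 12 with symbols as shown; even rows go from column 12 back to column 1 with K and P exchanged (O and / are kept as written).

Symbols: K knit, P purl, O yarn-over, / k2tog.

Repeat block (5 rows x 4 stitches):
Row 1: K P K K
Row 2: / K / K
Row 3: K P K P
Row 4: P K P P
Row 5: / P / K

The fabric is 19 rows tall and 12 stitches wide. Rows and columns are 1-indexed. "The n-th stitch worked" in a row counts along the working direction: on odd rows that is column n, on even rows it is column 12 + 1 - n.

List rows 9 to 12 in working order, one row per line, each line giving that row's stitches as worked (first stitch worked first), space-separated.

Rows as worked:
P K P P P K P P P K P P
P / K / P / K / P / K /
K P K K K P K K K P K K
P / P / P / P / P / P /

Derivation:
Row 9: chart row 4, RS - tile across columns 1-12 and work as-is.
Row 10: chart row 5, WS - tiled (columns 1-12): / P / K / P / K / P / K; work from column 12 back to 1 with K<->P swapped.
Row 11: chart row 1, RS - tile across columns 1-12 and work as-is.
Row 12: chart row 2, WS - tiled (columns 1-12): / K / K / K / K / K / K; work from column 12 back to 1 with K<->P swapped.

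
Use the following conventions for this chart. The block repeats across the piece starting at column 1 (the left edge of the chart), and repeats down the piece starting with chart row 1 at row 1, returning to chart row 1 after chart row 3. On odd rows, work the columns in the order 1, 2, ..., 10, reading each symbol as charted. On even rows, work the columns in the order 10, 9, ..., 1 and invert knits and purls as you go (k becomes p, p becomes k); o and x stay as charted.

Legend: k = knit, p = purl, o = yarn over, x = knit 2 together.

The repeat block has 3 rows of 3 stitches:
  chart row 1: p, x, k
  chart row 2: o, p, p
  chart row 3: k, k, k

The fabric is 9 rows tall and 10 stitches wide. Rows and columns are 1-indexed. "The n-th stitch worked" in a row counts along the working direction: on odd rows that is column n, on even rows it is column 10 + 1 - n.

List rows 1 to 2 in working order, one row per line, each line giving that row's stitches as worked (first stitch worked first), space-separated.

Result:
p x k p x k p x k p
o k k o k k o k k o

Derivation:
Row 1: chart row 1, RS - tile across columns 1-10 and work as-is.
Row 2: chart row 2, WS - tiled (columns 1-10): o p p o p p o p p o; work from column 10 back to 1 with k<->p swapped.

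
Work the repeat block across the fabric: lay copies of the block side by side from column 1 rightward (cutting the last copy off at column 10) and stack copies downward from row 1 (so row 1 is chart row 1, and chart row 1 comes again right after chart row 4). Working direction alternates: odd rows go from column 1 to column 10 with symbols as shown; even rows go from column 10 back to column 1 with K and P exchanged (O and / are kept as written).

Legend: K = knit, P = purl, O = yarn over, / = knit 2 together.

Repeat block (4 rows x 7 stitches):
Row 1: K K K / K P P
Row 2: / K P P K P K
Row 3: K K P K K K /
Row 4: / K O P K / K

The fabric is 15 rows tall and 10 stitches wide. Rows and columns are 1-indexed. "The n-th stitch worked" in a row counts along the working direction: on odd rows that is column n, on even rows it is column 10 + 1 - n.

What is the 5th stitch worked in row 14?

Result:
K

Derivation:
Row 14 uses chart row ((14-1) mod 4)+1 = 2. Row 14 is even, so WS.
Chart row 2 tiled across columns 1-10: / K P P K P K / K P
WS: work from column 10 back to column 1 (reverse the tiled row), swapping K<->P (O and / unchanged).
Row 14 as worked: K P / P K P K K P /
Counting 5 along the worked row gives K.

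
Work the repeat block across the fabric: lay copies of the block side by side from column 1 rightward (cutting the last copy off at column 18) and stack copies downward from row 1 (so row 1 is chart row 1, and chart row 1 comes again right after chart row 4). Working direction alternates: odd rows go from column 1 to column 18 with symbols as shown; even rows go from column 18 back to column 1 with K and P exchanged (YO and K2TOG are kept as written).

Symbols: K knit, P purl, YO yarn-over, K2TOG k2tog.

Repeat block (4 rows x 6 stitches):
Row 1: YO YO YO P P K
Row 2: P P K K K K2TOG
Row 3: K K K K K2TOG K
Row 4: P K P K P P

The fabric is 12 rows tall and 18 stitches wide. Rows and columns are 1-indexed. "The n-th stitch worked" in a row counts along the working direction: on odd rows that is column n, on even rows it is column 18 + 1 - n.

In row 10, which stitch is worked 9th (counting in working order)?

For row 10: chart row = ((10-1) mod 4) + 1 = 2; this is a WS (even) row.
Chart row 2 tiled across columns 1-18: P P K K K K2TOG P P K K K K2TOG P P K K K K2TOG
WS row: flip the tiled sequence (start at column 18) and apply K<->P; YO and K2TOG stay.
Row 10 as worked: K2TOG P P P K K K2TOG P P P K K K2TOG P P P K K
Stitch 9 in working order -> P

== STITCH ==
P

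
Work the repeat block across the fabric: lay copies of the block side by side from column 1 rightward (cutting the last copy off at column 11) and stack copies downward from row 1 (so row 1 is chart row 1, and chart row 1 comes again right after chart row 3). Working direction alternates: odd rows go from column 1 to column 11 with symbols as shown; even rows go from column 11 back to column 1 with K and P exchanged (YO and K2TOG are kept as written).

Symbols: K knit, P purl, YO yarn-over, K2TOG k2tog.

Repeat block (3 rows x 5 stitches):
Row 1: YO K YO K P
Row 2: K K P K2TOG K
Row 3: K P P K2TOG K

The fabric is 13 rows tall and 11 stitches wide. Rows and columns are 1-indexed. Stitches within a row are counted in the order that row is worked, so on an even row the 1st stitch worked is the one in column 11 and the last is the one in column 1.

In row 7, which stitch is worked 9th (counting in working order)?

Stitch:
K

Derivation:
Row 7: (7-1) mod 3 = 0, so use chart row 1. Odd row -> RS.
Chart row 1 tiled across columns 1-11: YO K YO K P YO K YO K P YO
RS row: no reversal, no swap; stitch n worked = column n.
The 9th stitch worked is K.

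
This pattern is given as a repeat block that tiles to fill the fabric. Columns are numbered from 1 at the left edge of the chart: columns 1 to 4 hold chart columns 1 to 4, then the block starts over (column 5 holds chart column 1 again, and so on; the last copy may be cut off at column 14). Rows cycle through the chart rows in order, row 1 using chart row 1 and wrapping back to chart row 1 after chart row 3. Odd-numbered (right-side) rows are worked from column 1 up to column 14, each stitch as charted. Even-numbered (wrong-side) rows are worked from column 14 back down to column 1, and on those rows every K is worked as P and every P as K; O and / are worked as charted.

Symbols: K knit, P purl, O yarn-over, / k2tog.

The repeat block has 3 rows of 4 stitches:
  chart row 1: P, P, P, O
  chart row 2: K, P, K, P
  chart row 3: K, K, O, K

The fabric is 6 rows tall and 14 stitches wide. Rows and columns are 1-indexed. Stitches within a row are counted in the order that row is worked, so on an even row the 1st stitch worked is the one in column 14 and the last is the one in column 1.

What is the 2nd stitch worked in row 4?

Result:
K

Derivation:
For row 4: chart row = ((4-1) mod 3) + 1 = 1; this is a WS (even) row.
Chart row 1 tiled across columns 1-14: P P P O P P P O P P P O P P
WS row: flip the tiled sequence (start at column 14) and apply K<->P; O and / stay.
Row 4 as worked: K K O K K K O K K K O K K K
The 2nd stitch worked is K.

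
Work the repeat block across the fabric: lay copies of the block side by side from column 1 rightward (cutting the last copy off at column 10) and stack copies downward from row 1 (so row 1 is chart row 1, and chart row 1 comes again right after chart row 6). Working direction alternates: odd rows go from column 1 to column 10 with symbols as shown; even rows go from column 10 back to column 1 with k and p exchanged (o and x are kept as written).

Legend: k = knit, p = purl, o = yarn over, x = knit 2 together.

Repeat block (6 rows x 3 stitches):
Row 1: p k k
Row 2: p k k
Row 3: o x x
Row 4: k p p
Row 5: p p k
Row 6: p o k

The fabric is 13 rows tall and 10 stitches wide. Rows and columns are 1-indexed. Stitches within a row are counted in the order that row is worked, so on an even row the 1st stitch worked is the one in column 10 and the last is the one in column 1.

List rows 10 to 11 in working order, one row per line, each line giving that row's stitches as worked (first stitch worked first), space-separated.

Row 10: chart row 4, WS - tiled (columns 1-10): k p p k p p k p p k; work from column 10 back to 1 with k<->p swapped.
Row 11: chart row 5, RS - tile across columns 1-10 and work as-is.

== ROWS AS WORKED ==
p k k p k k p k k p
p p k p p k p p k p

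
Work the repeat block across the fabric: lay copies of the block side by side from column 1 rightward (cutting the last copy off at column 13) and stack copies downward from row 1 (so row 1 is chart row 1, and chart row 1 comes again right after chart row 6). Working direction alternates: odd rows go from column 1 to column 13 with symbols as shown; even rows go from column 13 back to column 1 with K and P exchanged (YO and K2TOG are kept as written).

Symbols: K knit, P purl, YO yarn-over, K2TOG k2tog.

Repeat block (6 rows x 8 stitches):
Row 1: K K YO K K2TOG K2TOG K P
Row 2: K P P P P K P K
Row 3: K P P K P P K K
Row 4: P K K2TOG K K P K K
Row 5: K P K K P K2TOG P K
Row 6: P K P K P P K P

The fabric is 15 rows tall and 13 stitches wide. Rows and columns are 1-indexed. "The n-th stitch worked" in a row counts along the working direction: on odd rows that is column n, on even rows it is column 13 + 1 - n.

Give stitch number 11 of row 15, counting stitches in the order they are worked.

== STITCH ==
P

Derivation:
Row 15 uses chart row ((15-1) mod 6)+1 = 3. Row 15 is odd, so RS.
Chart row 3 tiled across columns 1-13: K P P K P P K K K P P K P
RS row: no reversal, no swap; stitch n worked = column n.
The 11th stitch worked is P.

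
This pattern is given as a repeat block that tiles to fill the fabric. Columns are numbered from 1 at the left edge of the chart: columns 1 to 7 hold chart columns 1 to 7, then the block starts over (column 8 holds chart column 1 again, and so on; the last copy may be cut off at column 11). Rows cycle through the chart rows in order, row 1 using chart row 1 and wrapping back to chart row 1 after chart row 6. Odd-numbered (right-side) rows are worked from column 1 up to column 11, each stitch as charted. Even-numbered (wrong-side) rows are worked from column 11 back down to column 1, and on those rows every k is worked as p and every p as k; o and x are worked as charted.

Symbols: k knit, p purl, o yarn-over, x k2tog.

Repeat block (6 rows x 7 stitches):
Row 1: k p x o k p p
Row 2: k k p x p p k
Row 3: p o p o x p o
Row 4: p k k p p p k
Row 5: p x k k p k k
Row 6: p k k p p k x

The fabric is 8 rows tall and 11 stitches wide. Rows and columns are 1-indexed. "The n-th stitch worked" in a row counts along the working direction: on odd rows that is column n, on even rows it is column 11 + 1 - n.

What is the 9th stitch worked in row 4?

Row 4: (4-1) mod 6 = 3, so use chart row 4. Even row -> WS.
Chart row 4 tiled across columns 1-11: p k k p p p k p k k p
WS row: flip the tiled sequence (start at column 11) and apply k<->p; o and x stay.
Row 4 as worked: k p p k p k k k p p k
Stitch 9 in working order -> p

== STITCH ==
p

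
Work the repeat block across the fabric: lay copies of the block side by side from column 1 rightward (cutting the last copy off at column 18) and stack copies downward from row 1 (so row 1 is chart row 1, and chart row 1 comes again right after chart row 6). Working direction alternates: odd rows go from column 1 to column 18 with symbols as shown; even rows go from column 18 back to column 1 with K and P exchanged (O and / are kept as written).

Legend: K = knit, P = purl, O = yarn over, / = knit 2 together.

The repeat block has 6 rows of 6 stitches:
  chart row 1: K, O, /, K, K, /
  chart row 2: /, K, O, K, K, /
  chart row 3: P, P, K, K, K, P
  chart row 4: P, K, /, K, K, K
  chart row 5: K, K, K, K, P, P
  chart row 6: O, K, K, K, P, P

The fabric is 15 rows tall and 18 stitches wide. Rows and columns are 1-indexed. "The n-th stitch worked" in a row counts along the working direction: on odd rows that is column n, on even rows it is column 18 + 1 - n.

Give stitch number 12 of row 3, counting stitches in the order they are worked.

Result:
P

Derivation:
Row 3: (3-1) mod 6 = 2, so use chart row 3. Odd row -> RS.
Chart row 3 tiled across columns 1-18: P P K K K P P P K K K P P P K K K P
RS: work column 1 to column 18, symbols as charted — the tiled row is the row as worked.
The 12th stitch worked is P.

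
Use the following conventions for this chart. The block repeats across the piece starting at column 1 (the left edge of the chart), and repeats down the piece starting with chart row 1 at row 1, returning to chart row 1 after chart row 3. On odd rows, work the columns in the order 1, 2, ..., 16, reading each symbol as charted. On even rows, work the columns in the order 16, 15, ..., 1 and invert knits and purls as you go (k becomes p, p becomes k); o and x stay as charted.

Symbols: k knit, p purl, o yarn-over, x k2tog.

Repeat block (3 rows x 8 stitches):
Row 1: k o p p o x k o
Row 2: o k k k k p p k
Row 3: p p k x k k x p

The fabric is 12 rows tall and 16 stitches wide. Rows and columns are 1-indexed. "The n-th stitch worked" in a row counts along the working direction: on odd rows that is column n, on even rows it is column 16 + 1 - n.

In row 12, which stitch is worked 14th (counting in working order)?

For row 12: chart row = ((12-1) mod 3) + 1 = 3; this is a WS (even) row.
Chart row 3 tiled across columns 1-16: p p k x k k x p p p k x k k x p
WS: work from column 16 back to column 1 (reverse the tiled row), swapping k<->p (o and x unchanged).
Row 12 as worked: k x p p x p k k k x p p x p k k
The 14th stitch worked is p.

Result:
p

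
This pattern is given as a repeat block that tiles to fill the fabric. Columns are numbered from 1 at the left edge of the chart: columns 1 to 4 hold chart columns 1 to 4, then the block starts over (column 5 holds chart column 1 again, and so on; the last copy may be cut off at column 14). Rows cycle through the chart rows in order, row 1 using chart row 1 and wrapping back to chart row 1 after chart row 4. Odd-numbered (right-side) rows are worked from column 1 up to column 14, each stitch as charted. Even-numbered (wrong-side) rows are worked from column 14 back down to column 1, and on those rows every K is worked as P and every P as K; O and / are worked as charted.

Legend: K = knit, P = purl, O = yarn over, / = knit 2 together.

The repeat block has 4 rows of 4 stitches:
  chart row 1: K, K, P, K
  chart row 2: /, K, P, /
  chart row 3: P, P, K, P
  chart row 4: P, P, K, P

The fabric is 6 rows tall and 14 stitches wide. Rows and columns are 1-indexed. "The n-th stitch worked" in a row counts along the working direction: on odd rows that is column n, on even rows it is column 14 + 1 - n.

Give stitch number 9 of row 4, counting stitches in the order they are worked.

Stitch:
K

Derivation:
Row 4: (4-1) mod 4 = 3, so use chart row 4. Even row -> WS.
Chart row 4 tiled across columns 1-14: P P K P P P K P P P K P P P
WS row: flip the tiled sequence (start at column 14) and apply K<->P; O and / stay.
Row 4 as worked: K K K P K K K P K K K P K K
Stitch 9 in working order -> K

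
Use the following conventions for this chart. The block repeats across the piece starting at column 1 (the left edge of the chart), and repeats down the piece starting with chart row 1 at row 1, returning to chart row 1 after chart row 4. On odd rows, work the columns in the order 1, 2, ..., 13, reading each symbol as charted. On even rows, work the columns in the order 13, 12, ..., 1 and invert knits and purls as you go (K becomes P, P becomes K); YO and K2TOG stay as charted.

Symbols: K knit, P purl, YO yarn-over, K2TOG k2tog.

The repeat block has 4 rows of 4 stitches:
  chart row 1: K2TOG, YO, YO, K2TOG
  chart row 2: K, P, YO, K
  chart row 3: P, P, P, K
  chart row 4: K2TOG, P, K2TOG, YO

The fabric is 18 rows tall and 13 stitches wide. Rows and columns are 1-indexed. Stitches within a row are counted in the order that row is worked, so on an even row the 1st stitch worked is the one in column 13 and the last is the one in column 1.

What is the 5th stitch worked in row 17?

Row 17 uses chart row ((17-1) mod 4)+1 = 1. Row 17 is odd, so RS.
Chart row 1 tiled across columns 1-13: K2TOG YO YO K2TOG K2TOG YO YO K2TOG K2TOG YO YO K2TOG K2TOG
RS: work column 1 to column 13, symbols as charted — the tiled row is the row as worked.
Stitch 5 in working order -> K2TOG

Result:
K2TOG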